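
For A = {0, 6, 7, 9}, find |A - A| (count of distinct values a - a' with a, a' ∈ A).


A - A = {a - a' : a, a' ∈ A}; |A| = 4.
Bounds: 2|A|-1 ≤ |A - A| ≤ |A|² - |A| + 1, i.e. 7 ≤ |A - A| ≤ 13.
Note: 0 ∈ A - A always (from a - a). The set is symmetric: if d ∈ A - A then -d ∈ A - A.
Enumerate nonzero differences d = a - a' with a > a' (then include -d):
Positive differences: {1, 2, 3, 6, 7, 9}
Full difference set: {0} ∪ (positive diffs) ∪ (negative diffs).
|A - A| = 1 + 2·6 = 13 (matches direct enumeration: 13).

|A - A| = 13


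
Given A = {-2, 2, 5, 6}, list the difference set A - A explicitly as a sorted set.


A - A = {a - a' : a, a' ∈ A}.
Compute a - a' for each ordered pair (a, a'):
a = -2: -2--2=0, -2-2=-4, -2-5=-7, -2-6=-8
a = 2: 2--2=4, 2-2=0, 2-5=-3, 2-6=-4
a = 5: 5--2=7, 5-2=3, 5-5=0, 5-6=-1
a = 6: 6--2=8, 6-2=4, 6-5=1, 6-6=0
Collecting distinct values (and noting 0 appears from a-a):
A - A = {-8, -7, -4, -3, -1, 0, 1, 3, 4, 7, 8}
|A - A| = 11

A - A = {-8, -7, -4, -3, -1, 0, 1, 3, 4, 7, 8}


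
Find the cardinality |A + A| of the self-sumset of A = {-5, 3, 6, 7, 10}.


A + A = {a + a' : a, a' ∈ A}; |A| = 5.
General bounds: 2|A| - 1 ≤ |A + A| ≤ |A|(|A|+1)/2, i.e. 9 ≤ |A + A| ≤ 15.
Lower bound 2|A|-1 is attained iff A is an arithmetic progression.
Enumerate sums a + a' for a ≤ a' (symmetric, so this suffices):
a = -5: -5+-5=-10, -5+3=-2, -5+6=1, -5+7=2, -5+10=5
a = 3: 3+3=6, 3+6=9, 3+7=10, 3+10=13
a = 6: 6+6=12, 6+7=13, 6+10=16
a = 7: 7+7=14, 7+10=17
a = 10: 10+10=20
Distinct sums: {-10, -2, 1, 2, 5, 6, 9, 10, 12, 13, 14, 16, 17, 20}
|A + A| = 14

|A + A| = 14


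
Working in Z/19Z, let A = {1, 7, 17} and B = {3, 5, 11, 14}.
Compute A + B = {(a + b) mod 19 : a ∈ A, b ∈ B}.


Work in Z/19Z: reduce every sum a + b modulo 19.
Enumerate all 12 pairs:
a = 1: 1+3=4, 1+5=6, 1+11=12, 1+14=15
a = 7: 7+3=10, 7+5=12, 7+11=18, 7+14=2
a = 17: 17+3=1, 17+5=3, 17+11=9, 17+14=12
Distinct residues collected: {1, 2, 3, 4, 6, 9, 10, 12, 15, 18}
|A + B| = 10 (out of 19 total residues).

A + B = {1, 2, 3, 4, 6, 9, 10, 12, 15, 18}


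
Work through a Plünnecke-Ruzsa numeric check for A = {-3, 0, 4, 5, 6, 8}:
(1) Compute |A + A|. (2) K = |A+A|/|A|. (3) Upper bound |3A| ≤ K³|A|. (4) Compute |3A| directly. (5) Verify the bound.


|A| = 6.
Step 1: Compute A + A by enumerating all 36 pairs.
A + A = {-6, -3, 0, 1, 2, 3, 4, 5, 6, 8, 9, 10, 11, 12, 13, 14, 16}, so |A + A| = 17.
Step 2: Doubling constant K = |A + A|/|A| = 17/6 = 17/6 ≈ 2.8333.
Step 3: Plünnecke-Ruzsa gives |3A| ≤ K³·|A| = (2.8333)³ · 6 ≈ 136.4722.
Step 4: Compute 3A = A + A + A directly by enumerating all triples (a,b,c) ∈ A³; |3A| = 29.
Step 5: Check 29 ≤ 136.4722? Yes ✓.

K = 17/6, Plünnecke-Ruzsa bound K³|A| ≈ 136.4722, |3A| = 29, inequality holds.


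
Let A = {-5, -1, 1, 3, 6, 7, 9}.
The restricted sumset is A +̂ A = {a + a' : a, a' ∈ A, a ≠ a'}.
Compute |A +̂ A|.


Restricted sumset: A +̂ A = {a + a' : a ∈ A, a' ∈ A, a ≠ a'}.
Equivalently, take A + A and drop any sum 2a that is achievable ONLY as a + a for a ∈ A (i.e. sums representable only with equal summands).
Enumerate pairs (a, a') with a < a' (symmetric, so each unordered pair gives one sum; this covers all a ≠ a'):
  -5 + -1 = -6
  -5 + 1 = -4
  -5 + 3 = -2
  -5 + 6 = 1
  -5 + 7 = 2
  -5 + 9 = 4
  -1 + 1 = 0
  -1 + 3 = 2
  -1 + 6 = 5
  -1 + 7 = 6
  -1 + 9 = 8
  1 + 3 = 4
  1 + 6 = 7
  1 + 7 = 8
  1 + 9 = 10
  3 + 6 = 9
  3 + 7 = 10
  3 + 9 = 12
  6 + 7 = 13
  6 + 9 = 15
  7 + 9 = 16
Collected distinct sums: {-6, -4, -2, 0, 1, 2, 4, 5, 6, 7, 8, 9, 10, 12, 13, 15, 16}
|A +̂ A| = 17
(Reference bound: |A +̂ A| ≥ 2|A| - 3 for |A| ≥ 2, with |A| = 7 giving ≥ 11.)

|A +̂ A| = 17


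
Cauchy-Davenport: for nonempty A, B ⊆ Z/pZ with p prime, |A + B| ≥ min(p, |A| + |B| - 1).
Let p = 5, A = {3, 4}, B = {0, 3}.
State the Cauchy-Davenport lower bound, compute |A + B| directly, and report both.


Cauchy-Davenport: |A + B| ≥ min(p, |A| + |B| - 1) for A, B nonempty in Z/pZ.
|A| = 2, |B| = 2, p = 5.
CD lower bound = min(5, 2 + 2 - 1) = min(5, 3) = 3.
Compute A + B mod 5 directly:
a = 3: 3+0=3, 3+3=1
a = 4: 4+0=4, 4+3=2
A + B = {1, 2, 3, 4}, so |A + B| = 4.
Verify: 4 ≥ 3? Yes ✓.

CD lower bound = 3, actual |A + B| = 4.


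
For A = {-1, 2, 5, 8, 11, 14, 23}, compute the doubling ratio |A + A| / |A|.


|A| = 7.
Compute A + A by enumerating all 49 pairs.
A + A = {-2, 1, 4, 7, 10, 13, 16, 19, 22, 25, 28, 31, 34, 37, 46}, so |A + A| = 15.
K = |A + A| / |A| = 15/7 (already in lowest terms) ≈ 2.1429.
Reference: AP of size 7 gives K = 13/7 ≈ 1.8571; a fully generic set of size 7 gives K ≈ 4.0000.

|A| = 7, |A + A| = 15, K = 15/7.


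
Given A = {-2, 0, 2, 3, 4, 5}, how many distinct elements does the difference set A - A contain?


A - A = {a - a' : a, a' ∈ A}; |A| = 6.
Bounds: 2|A|-1 ≤ |A - A| ≤ |A|² - |A| + 1, i.e. 11 ≤ |A - A| ≤ 31.
Note: 0 ∈ A - A always (from a - a). The set is symmetric: if d ∈ A - A then -d ∈ A - A.
Enumerate nonzero differences d = a - a' with a > a' (then include -d):
Positive differences: {1, 2, 3, 4, 5, 6, 7}
Full difference set: {0} ∪ (positive diffs) ∪ (negative diffs).
|A - A| = 1 + 2·7 = 15 (matches direct enumeration: 15).

|A - A| = 15


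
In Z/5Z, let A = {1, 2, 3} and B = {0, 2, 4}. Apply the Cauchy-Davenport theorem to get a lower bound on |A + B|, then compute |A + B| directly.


Cauchy-Davenport: |A + B| ≥ min(p, |A| + |B| - 1) for A, B nonempty in Z/pZ.
|A| = 3, |B| = 3, p = 5.
CD lower bound = min(5, 3 + 3 - 1) = min(5, 5) = 5.
Compute A + B mod 5 directly:
a = 1: 1+0=1, 1+2=3, 1+4=0
a = 2: 2+0=2, 2+2=4, 2+4=1
a = 3: 3+0=3, 3+2=0, 3+4=2
A + B = {0, 1, 2, 3, 4}, so |A + B| = 5.
Verify: 5 ≥ 5? Yes ✓.

CD lower bound = 5, actual |A + B| = 5.


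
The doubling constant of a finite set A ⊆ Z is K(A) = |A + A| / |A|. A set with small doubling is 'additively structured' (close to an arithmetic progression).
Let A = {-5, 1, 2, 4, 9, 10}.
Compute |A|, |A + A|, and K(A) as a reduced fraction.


|A| = 6.
Compute A + A by enumerating all 36 pairs.
A + A = {-10, -4, -3, -1, 2, 3, 4, 5, 6, 8, 10, 11, 12, 13, 14, 18, 19, 20}, so |A + A| = 18.
K = |A + A| / |A| = 18/6 = 3/1 ≈ 3.0000.
Reference: AP of size 6 gives K = 11/6 ≈ 1.8333; a fully generic set of size 6 gives K ≈ 3.5000.

|A| = 6, |A + A| = 18, K = 18/6 = 3/1.


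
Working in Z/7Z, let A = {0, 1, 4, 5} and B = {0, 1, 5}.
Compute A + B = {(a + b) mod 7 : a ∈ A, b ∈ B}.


Work in Z/7Z: reduce every sum a + b modulo 7.
Enumerate all 12 pairs:
a = 0: 0+0=0, 0+1=1, 0+5=5
a = 1: 1+0=1, 1+1=2, 1+5=6
a = 4: 4+0=4, 4+1=5, 4+5=2
a = 5: 5+0=5, 5+1=6, 5+5=3
Distinct residues collected: {0, 1, 2, 3, 4, 5, 6}
|A + B| = 7 (out of 7 total residues).

A + B = {0, 1, 2, 3, 4, 5, 6}


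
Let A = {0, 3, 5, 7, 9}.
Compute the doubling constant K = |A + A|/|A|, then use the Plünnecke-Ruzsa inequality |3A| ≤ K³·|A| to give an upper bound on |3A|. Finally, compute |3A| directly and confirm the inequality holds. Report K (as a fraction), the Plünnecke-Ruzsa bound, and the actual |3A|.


|A| = 5.
Step 1: Compute A + A by enumerating all 25 pairs.
A + A = {0, 3, 5, 6, 7, 8, 9, 10, 12, 14, 16, 18}, so |A + A| = 12.
Step 2: Doubling constant K = |A + A|/|A| = 12/5 = 12/5 ≈ 2.4000.
Step 3: Plünnecke-Ruzsa gives |3A| ≤ K³·|A| = (2.4000)³ · 5 ≈ 69.1200.
Step 4: Compute 3A = A + A + A directly by enumerating all triples (a,b,c) ∈ A³; |3A| = 21.
Step 5: Check 21 ≤ 69.1200? Yes ✓.

K = 12/5, Plünnecke-Ruzsa bound K³|A| ≈ 69.1200, |3A| = 21, inequality holds.


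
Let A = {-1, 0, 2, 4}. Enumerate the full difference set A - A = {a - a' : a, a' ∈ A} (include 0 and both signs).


A - A = {a - a' : a, a' ∈ A}.
Compute a - a' for each ordered pair (a, a'):
a = -1: -1--1=0, -1-0=-1, -1-2=-3, -1-4=-5
a = 0: 0--1=1, 0-0=0, 0-2=-2, 0-4=-4
a = 2: 2--1=3, 2-0=2, 2-2=0, 2-4=-2
a = 4: 4--1=5, 4-0=4, 4-2=2, 4-4=0
Collecting distinct values (and noting 0 appears from a-a):
A - A = {-5, -4, -3, -2, -1, 0, 1, 2, 3, 4, 5}
|A - A| = 11

A - A = {-5, -4, -3, -2, -1, 0, 1, 2, 3, 4, 5}


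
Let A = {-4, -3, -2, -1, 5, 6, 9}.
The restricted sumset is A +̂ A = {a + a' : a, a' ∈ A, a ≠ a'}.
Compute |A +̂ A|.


Restricted sumset: A +̂ A = {a + a' : a ∈ A, a' ∈ A, a ≠ a'}.
Equivalently, take A + A and drop any sum 2a that is achievable ONLY as a + a for a ∈ A (i.e. sums representable only with equal summands).
Enumerate pairs (a, a') with a < a' (symmetric, so each unordered pair gives one sum; this covers all a ≠ a'):
  -4 + -3 = -7
  -4 + -2 = -6
  -4 + -1 = -5
  -4 + 5 = 1
  -4 + 6 = 2
  -4 + 9 = 5
  -3 + -2 = -5
  -3 + -1 = -4
  -3 + 5 = 2
  -3 + 6 = 3
  -3 + 9 = 6
  -2 + -1 = -3
  -2 + 5 = 3
  -2 + 6 = 4
  -2 + 9 = 7
  -1 + 5 = 4
  -1 + 6 = 5
  -1 + 9 = 8
  5 + 6 = 11
  5 + 9 = 14
  6 + 9 = 15
Collected distinct sums: {-7, -6, -5, -4, -3, 1, 2, 3, 4, 5, 6, 7, 8, 11, 14, 15}
|A +̂ A| = 16
(Reference bound: |A +̂ A| ≥ 2|A| - 3 for |A| ≥ 2, with |A| = 7 giving ≥ 11.)

|A +̂ A| = 16


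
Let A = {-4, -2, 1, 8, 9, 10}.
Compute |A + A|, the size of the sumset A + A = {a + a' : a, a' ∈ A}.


A + A = {a + a' : a, a' ∈ A}; |A| = 6.
General bounds: 2|A| - 1 ≤ |A + A| ≤ |A|(|A|+1)/2, i.e. 11 ≤ |A + A| ≤ 21.
Lower bound 2|A|-1 is attained iff A is an arithmetic progression.
Enumerate sums a + a' for a ≤ a' (symmetric, so this suffices):
a = -4: -4+-4=-8, -4+-2=-6, -4+1=-3, -4+8=4, -4+9=5, -4+10=6
a = -2: -2+-2=-4, -2+1=-1, -2+8=6, -2+9=7, -2+10=8
a = 1: 1+1=2, 1+8=9, 1+9=10, 1+10=11
a = 8: 8+8=16, 8+9=17, 8+10=18
a = 9: 9+9=18, 9+10=19
a = 10: 10+10=20
Distinct sums: {-8, -6, -4, -3, -1, 2, 4, 5, 6, 7, 8, 9, 10, 11, 16, 17, 18, 19, 20}
|A + A| = 19

|A + A| = 19


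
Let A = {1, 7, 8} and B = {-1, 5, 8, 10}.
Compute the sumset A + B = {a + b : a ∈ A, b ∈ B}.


A + B = {a + b : a ∈ A, b ∈ B}.
Enumerate all |A|·|B| = 3·4 = 12 pairs (a, b) and collect distinct sums.
a = 1: 1+-1=0, 1+5=6, 1+8=9, 1+10=11
a = 7: 7+-1=6, 7+5=12, 7+8=15, 7+10=17
a = 8: 8+-1=7, 8+5=13, 8+8=16, 8+10=18
Collecting distinct sums: A + B = {0, 6, 7, 9, 11, 12, 13, 15, 16, 17, 18}
|A + B| = 11

A + B = {0, 6, 7, 9, 11, 12, 13, 15, 16, 17, 18}


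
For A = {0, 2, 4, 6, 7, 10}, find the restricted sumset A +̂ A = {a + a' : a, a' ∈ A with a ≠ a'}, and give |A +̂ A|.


Restricted sumset: A +̂ A = {a + a' : a ∈ A, a' ∈ A, a ≠ a'}.
Equivalently, take A + A and drop any sum 2a that is achievable ONLY as a + a for a ∈ A (i.e. sums representable only with equal summands).
Enumerate pairs (a, a') with a < a' (symmetric, so each unordered pair gives one sum; this covers all a ≠ a'):
  0 + 2 = 2
  0 + 4 = 4
  0 + 6 = 6
  0 + 7 = 7
  0 + 10 = 10
  2 + 4 = 6
  2 + 6 = 8
  2 + 7 = 9
  2 + 10 = 12
  4 + 6 = 10
  4 + 7 = 11
  4 + 10 = 14
  6 + 7 = 13
  6 + 10 = 16
  7 + 10 = 17
Collected distinct sums: {2, 4, 6, 7, 8, 9, 10, 11, 12, 13, 14, 16, 17}
|A +̂ A| = 13
(Reference bound: |A +̂ A| ≥ 2|A| - 3 for |A| ≥ 2, with |A| = 6 giving ≥ 9.)

|A +̂ A| = 13


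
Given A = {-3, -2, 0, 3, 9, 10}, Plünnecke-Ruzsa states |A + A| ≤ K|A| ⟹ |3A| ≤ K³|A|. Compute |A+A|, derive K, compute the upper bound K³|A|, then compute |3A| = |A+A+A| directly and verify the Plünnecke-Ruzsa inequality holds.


|A| = 6.
Step 1: Compute A + A by enumerating all 36 pairs.
A + A = {-6, -5, -4, -3, -2, 0, 1, 3, 6, 7, 8, 9, 10, 12, 13, 18, 19, 20}, so |A + A| = 18.
Step 2: Doubling constant K = |A + A|/|A| = 18/6 = 18/6 ≈ 3.0000.
Step 3: Plünnecke-Ruzsa gives |3A| ≤ K³·|A| = (3.0000)³ · 6 ≈ 162.0000.
Step 4: Compute 3A = A + A + A directly by enumerating all triples (a,b,c) ∈ A³; |3A| = 35.
Step 5: Check 35 ≤ 162.0000? Yes ✓.

K = 18/6, Plünnecke-Ruzsa bound K³|A| ≈ 162.0000, |3A| = 35, inequality holds.


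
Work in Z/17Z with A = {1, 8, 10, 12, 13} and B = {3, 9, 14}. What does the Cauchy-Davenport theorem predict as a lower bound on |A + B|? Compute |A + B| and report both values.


Cauchy-Davenport: |A + B| ≥ min(p, |A| + |B| - 1) for A, B nonempty in Z/pZ.
|A| = 5, |B| = 3, p = 17.
CD lower bound = min(17, 5 + 3 - 1) = min(17, 7) = 7.
Compute A + B mod 17 directly:
a = 1: 1+3=4, 1+9=10, 1+14=15
a = 8: 8+3=11, 8+9=0, 8+14=5
a = 10: 10+3=13, 10+9=2, 10+14=7
a = 12: 12+3=15, 12+9=4, 12+14=9
a = 13: 13+3=16, 13+9=5, 13+14=10
A + B = {0, 2, 4, 5, 7, 9, 10, 11, 13, 15, 16}, so |A + B| = 11.
Verify: 11 ≥ 7? Yes ✓.

CD lower bound = 7, actual |A + B| = 11.


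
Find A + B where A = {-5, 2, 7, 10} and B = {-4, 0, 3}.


A + B = {a + b : a ∈ A, b ∈ B}.
Enumerate all |A|·|B| = 4·3 = 12 pairs (a, b) and collect distinct sums.
a = -5: -5+-4=-9, -5+0=-5, -5+3=-2
a = 2: 2+-4=-2, 2+0=2, 2+3=5
a = 7: 7+-4=3, 7+0=7, 7+3=10
a = 10: 10+-4=6, 10+0=10, 10+3=13
Collecting distinct sums: A + B = {-9, -5, -2, 2, 3, 5, 6, 7, 10, 13}
|A + B| = 10

A + B = {-9, -5, -2, 2, 3, 5, 6, 7, 10, 13}


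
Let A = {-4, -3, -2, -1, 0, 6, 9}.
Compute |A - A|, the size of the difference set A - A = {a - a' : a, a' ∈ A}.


A - A = {a - a' : a, a' ∈ A}; |A| = 7.
Bounds: 2|A|-1 ≤ |A - A| ≤ |A|² - |A| + 1, i.e. 13 ≤ |A - A| ≤ 43.
Note: 0 ∈ A - A always (from a - a). The set is symmetric: if d ∈ A - A then -d ∈ A - A.
Enumerate nonzero differences d = a - a' with a > a' (then include -d):
Positive differences: {1, 2, 3, 4, 6, 7, 8, 9, 10, 11, 12, 13}
Full difference set: {0} ∪ (positive diffs) ∪ (negative diffs).
|A - A| = 1 + 2·12 = 25 (matches direct enumeration: 25).

|A - A| = 25


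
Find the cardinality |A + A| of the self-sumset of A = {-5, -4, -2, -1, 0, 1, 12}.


A + A = {a + a' : a, a' ∈ A}; |A| = 7.
General bounds: 2|A| - 1 ≤ |A + A| ≤ |A|(|A|+1)/2, i.e. 13 ≤ |A + A| ≤ 28.
Lower bound 2|A|-1 is attained iff A is an arithmetic progression.
Enumerate sums a + a' for a ≤ a' (symmetric, so this suffices):
a = -5: -5+-5=-10, -5+-4=-9, -5+-2=-7, -5+-1=-6, -5+0=-5, -5+1=-4, -5+12=7
a = -4: -4+-4=-8, -4+-2=-6, -4+-1=-5, -4+0=-4, -4+1=-3, -4+12=8
a = -2: -2+-2=-4, -2+-1=-3, -2+0=-2, -2+1=-1, -2+12=10
a = -1: -1+-1=-2, -1+0=-1, -1+1=0, -1+12=11
a = 0: 0+0=0, 0+1=1, 0+12=12
a = 1: 1+1=2, 1+12=13
a = 12: 12+12=24
Distinct sums: {-10, -9, -8, -7, -6, -5, -4, -3, -2, -1, 0, 1, 2, 7, 8, 10, 11, 12, 13, 24}
|A + A| = 20

|A + A| = 20


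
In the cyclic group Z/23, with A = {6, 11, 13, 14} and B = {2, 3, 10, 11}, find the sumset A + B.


Work in Z/23Z: reduce every sum a + b modulo 23.
Enumerate all 16 pairs:
a = 6: 6+2=8, 6+3=9, 6+10=16, 6+11=17
a = 11: 11+2=13, 11+3=14, 11+10=21, 11+11=22
a = 13: 13+2=15, 13+3=16, 13+10=0, 13+11=1
a = 14: 14+2=16, 14+3=17, 14+10=1, 14+11=2
Distinct residues collected: {0, 1, 2, 8, 9, 13, 14, 15, 16, 17, 21, 22}
|A + B| = 12 (out of 23 total residues).

A + B = {0, 1, 2, 8, 9, 13, 14, 15, 16, 17, 21, 22}


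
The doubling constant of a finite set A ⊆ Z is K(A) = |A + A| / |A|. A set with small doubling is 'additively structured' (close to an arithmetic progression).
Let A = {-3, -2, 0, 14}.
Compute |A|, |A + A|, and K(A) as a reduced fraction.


|A| = 4.
Compute A + A by enumerating all 16 pairs.
A + A = {-6, -5, -4, -3, -2, 0, 11, 12, 14, 28}, so |A + A| = 10.
K = |A + A| / |A| = 10/4 = 5/2 ≈ 2.5000.
Reference: AP of size 4 gives K = 7/4 ≈ 1.7500; a fully generic set of size 4 gives K ≈ 2.5000.

|A| = 4, |A + A| = 10, K = 10/4 = 5/2.


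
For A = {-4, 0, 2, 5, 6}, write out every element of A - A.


A - A = {a - a' : a, a' ∈ A}.
Compute a - a' for each ordered pair (a, a'):
a = -4: -4--4=0, -4-0=-4, -4-2=-6, -4-5=-9, -4-6=-10
a = 0: 0--4=4, 0-0=0, 0-2=-2, 0-5=-5, 0-6=-6
a = 2: 2--4=6, 2-0=2, 2-2=0, 2-5=-3, 2-6=-4
a = 5: 5--4=9, 5-0=5, 5-2=3, 5-5=0, 5-6=-1
a = 6: 6--4=10, 6-0=6, 6-2=4, 6-5=1, 6-6=0
Collecting distinct values (and noting 0 appears from a-a):
A - A = {-10, -9, -6, -5, -4, -3, -2, -1, 0, 1, 2, 3, 4, 5, 6, 9, 10}
|A - A| = 17

A - A = {-10, -9, -6, -5, -4, -3, -2, -1, 0, 1, 2, 3, 4, 5, 6, 9, 10}


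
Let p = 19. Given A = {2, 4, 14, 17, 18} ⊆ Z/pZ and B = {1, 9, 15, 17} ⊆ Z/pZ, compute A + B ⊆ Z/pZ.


Work in Z/19Z: reduce every sum a + b modulo 19.
Enumerate all 20 pairs:
a = 2: 2+1=3, 2+9=11, 2+15=17, 2+17=0
a = 4: 4+1=5, 4+9=13, 4+15=0, 4+17=2
a = 14: 14+1=15, 14+9=4, 14+15=10, 14+17=12
a = 17: 17+1=18, 17+9=7, 17+15=13, 17+17=15
a = 18: 18+1=0, 18+9=8, 18+15=14, 18+17=16
Distinct residues collected: {0, 2, 3, 4, 5, 7, 8, 10, 11, 12, 13, 14, 15, 16, 17, 18}
|A + B| = 16 (out of 19 total residues).

A + B = {0, 2, 3, 4, 5, 7, 8, 10, 11, 12, 13, 14, 15, 16, 17, 18}


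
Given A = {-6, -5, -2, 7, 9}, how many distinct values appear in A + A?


A + A = {a + a' : a, a' ∈ A}; |A| = 5.
General bounds: 2|A| - 1 ≤ |A + A| ≤ |A|(|A|+1)/2, i.e. 9 ≤ |A + A| ≤ 15.
Lower bound 2|A|-1 is attained iff A is an arithmetic progression.
Enumerate sums a + a' for a ≤ a' (symmetric, so this suffices):
a = -6: -6+-6=-12, -6+-5=-11, -6+-2=-8, -6+7=1, -6+9=3
a = -5: -5+-5=-10, -5+-2=-7, -5+7=2, -5+9=4
a = -2: -2+-2=-4, -2+7=5, -2+9=7
a = 7: 7+7=14, 7+9=16
a = 9: 9+9=18
Distinct sums: {-12, -11, -10, -8, -7, -4, 1, 2, 3, 4, 5, 7, 14, 16, 18}
|A + A| = 15

|A + A| = 15


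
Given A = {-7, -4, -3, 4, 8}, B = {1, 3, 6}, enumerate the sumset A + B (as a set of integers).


A + B = {a + b : a ∈ A, b ∈ B}.
Enumerate all |A|·|B| = 5·3 = 15 pairs (a, b) and collect distinct sums.
a = -7: -7+1=-6, -7+3=-4, -7+6=-1
a = -4: -4+1=-3, -4+3=-1, -4+6=2
a = -3: -3+1=-2, -3+3=0, -3+6=3
a = 4: 4+1=5, 4+3=7, 4+6=10
a = 8: 8+1=9, 8+3=11, 8+6=14
Collecting distinct sums: A + B = {-6, -4, -3, -2, -1, 0, 2, 3, 5, 7, 9, 10, 11, 14}
|A + B| = 14

A + B = {-6, -4, -3, -2, -1, 0, 2, 3, 5, 7, 9, 10, 11, 14}


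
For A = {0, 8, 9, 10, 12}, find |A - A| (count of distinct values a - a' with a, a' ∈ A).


A - A = {a - a' : a, a' ∈ A}; |A| = 5.
Bounds: 2|A|-1 ≤ |A - A| ≤ |A|² - |A| + 1, i.e. 9 ≤ |A - A| ≤ 21.
Note: 0 ∈ A - A always (from a - a). The set is symmetric: if d ∈ A - A then -d ∈ A - A.
Enumerate nonzero differences d = a - a' with a > a' (then include -d):
Positive differences: {1, 2, 3, 4, 8, 9, 10, 12}
Full difference set: {0} ∪ (positive diffs) ∪ (negative diffs).
|A - A| = 1 + 2·8 = 17 (matches direct enumeration: 17).

|A - A| = 17


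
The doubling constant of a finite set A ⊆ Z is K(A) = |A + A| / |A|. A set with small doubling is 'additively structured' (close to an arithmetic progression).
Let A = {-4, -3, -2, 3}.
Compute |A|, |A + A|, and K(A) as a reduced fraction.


|A| = 4.
Compute A + A by enumerating all 16 pairs.
A + A = {-8, -7, -6, -5, -4, -1, 0, 1, 6}, so |A + A| = 9.
K = |A + A| / |A| = 9/4 (already in lowest terms) ≈ 2.2500.
Reference: AP of size 4 gives K = 7/4 ≈ 1.7500; a fully generic set of size 4 gives K ≈ 2.5000.

|A| = 4, |A + A| = 9, K = 9/4.


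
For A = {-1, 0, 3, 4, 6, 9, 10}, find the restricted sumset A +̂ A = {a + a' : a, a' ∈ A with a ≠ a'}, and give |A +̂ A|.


Restricted sumset: A +̂ A = {a + a' : a ∈ A, a' ∈ A, a ≠ a'}.
Equivalently, take A + A and drop any sum 2a that is achievable ONLY as a + a for a ∈ A (i.e. sums representable only with equal summands).
Enumerate pairs (a, a') with a < a' (symmetric, so each unordered pair gives one sum; this covers all a ≠ a'):
  -1 + 0 = -1
  -1 + 3 = 2
  -1 + 4 = 3
  -1 + 6 = 5
  -1 + 9 = 8
  -1 + 10 = 9
  0 + 3 = 3
  0 + 4 = 4
  0 + 6 = 6
  0 + 9 = 9
  0 + 10 = 10
  3 + 4 = 7
  3 + 6 = 9
  3 + 9 = 12
  3 + 10 = 13
  4 + 6 = 10
  4 + 9 = 13
  4 + 10 = 14
  6 + 9 = 15
  6 + 10 = 16
  9 + 10 = 19
Collected distinct sums: {-1, 2, 3, 4, 5, 6, 7, 8, 9, 10, 12, 13, 14, 15, 16, 19}
|A +̂ A| = 16
(Reference bound: |A +̂ A| ≥ 2|A| - 3 for |A| ≥ 2, with |A| = 7 giving ≥ 11.)

|A +̂ A| = 16


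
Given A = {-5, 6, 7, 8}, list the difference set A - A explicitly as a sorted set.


A - A = {a - a' : a, a' ∈ A}.
Compute a - a' for each ordered pair (a, a'):
a = -5: -5--5=0, -5-6=-11, -5-7=-12, -5-8=-13
a = 6: 6--5=11, 6-6=0, 6-7=-1, 6-8=-2
a = 7: 7--5=12, 7-6=1, 7-7=0, 7-8=-1
a = 8: 8--5=13, 8-6=2, 8-7=1, 8-8=0
Collecting distinct values (and noting 0 appears from a-a):
A - A = {-13, -12, -11, -2, -1, 0, 1, 2, 11, 12, 13}
|A - A| = 11

A - A = {-13, -12, -11, -2, -1, 0, 1, 2, 11, 12, 13}


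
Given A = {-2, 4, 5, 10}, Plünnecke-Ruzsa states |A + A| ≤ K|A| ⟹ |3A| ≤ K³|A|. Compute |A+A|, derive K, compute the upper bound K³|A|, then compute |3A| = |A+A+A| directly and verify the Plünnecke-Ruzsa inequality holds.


|A| = 4.
Step 1: Compute A + A by enumerating all 16 pairs.
A + A = {-4, 2, 3, 8, 9, 10, 14, 15, 20}, so |A + A| = 9.
Step 2: Doubling constant K = |A + A|/|A| = 9/4 = 9/4 ≈ 2.2500.
Step 3: Plünnecke-Ruzsa gives |3A| ≤ K³·|A| = (2.2500)³ · 4 ≈ 45.5625.
Step 4: Compute 3A = A + A + A directly by enumerating all triples (a,b,c) ∈ A³; |3A| = 16.
Step 5: Check 16 ≤ 45.5625? Yes ✓.

K = 9/4, Plünnecke-Ruzsa bound K³|A| ≈ 45.5625, |3A| = 16, inequality holds.


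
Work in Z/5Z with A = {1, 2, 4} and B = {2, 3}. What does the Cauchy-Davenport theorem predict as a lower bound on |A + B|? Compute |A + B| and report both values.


Cauchy-Davenport: |A + B| ≥ min(p, |A| + |B| - 1) for A, B nonempty in Z/pZ.
|A| = 3, |B| = 2, p = 5.
CD lower bound = min(5, 3 + 2 - 1) = min(5, 4) = 4.
Compute A + B mod 5 directly:
a = 1: 1+2=3, 1+3=4
a = 2: 2+2=4, 2+3=0
a = 4: 4+2=1, 4+3=2
A + B = {0, 1, 2, 3, 4}, so |A + B| = 5.
Verify: 5 ≥ 4? Yes ✓.

CD lower bound = 4, actual |A + B| = 5.


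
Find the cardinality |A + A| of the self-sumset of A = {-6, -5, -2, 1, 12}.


A + A = {a + a' : a, a' ∈ A}; |A| = 5.
General bounds: 2|A| - 1 ≤ |A + A| ≤ |A|(|A|+1)/2, i.e. 9 ≤ |A + A| ≤ 15.
Lower bound 2|A|-1 is attained iff A is an arithmetic progression.
Enumerate sums a + a' for a ≤ a' (symmetric, so this suffices):
a = -6: -6+-6=-12, -6+-5=-11, -6+-2=-8, -6+1=-5, -6+12=6
a = -5: -5+-5=-10, -5+-2=-7, -5+1=-4, -5+12=7
a = -2: -2+-2=-4, -2+1=-1, -2+12=10
a = 1: 1+1=2, 1+12=13
a = 12: 12+12=24
Distinct sums: {-12, -11, -10, -8, -7, -5, -4, -1, 2, 6, 7, 10, 13, 24}
|A + A| = 14

|A + A| = 14


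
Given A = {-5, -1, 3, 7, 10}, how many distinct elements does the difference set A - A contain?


A - A = {a - a' : a, a' ∈ A}; |A| = 5.
Bounds: 2|A|-1 ≤ |A - A| ≤ |A|² - |A| + 1, i.e. 9 ≤ |A - A| ≤ 21.
Note: 0 ∈ A - A always (from a - a). The set is symmetric: if d ∈ A - A then -d ∈ A - A.
Enumerate nonzero differences d = a - a' with a > a' (then include -d):
Positive differences: {3, 4, 7, 8, 11, 12, 15}
Full difference set: {0} ∪ (positive diffs) ∪ (negative diffs).
|A - A| = 1 + 2·7 = 15 (matches direct enumeration: 15).

|A - A| = 15


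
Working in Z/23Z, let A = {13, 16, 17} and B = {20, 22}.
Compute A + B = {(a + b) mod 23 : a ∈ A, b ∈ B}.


Work in Z/23Z: reduce every sum a + b modulo 23.
Enumerate all 6 pairs:
a = 13: 13+20=10, 13+22=12
a = 16: 16+20=13, 16+22=15
a = 17: 17+20=14, 17+22=16
Distinct residues collected: {10, 12, 13, 14, 15, 16}
|A + B| = 6 (out of 23 total residues).

A + B = {10, 12, 13, 14, 15, 16}


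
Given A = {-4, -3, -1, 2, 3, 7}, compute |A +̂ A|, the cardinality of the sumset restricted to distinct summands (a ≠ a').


Restricted sumset: A +̂ A = {a + a' : a ∈ A, a' ∈ A, a ≠ a'}.
Equivalently, take A + A and drop any sum 2a that is achievable ONLY as a + a for a ∈ A (i.e. sums representable only with equal summands).
Enumerate pairs (a, a') with a < a' (symmetric, so each unordered pair gives one sum; this covers all a ≠ a'):
  -4 + -3 = -7
  -4 + -1 = -5
  -4 + 2 = -2
  -4 + 3 = -1
  -4 + 7 = 3
  -3 + -1 = -4
  -3 + 2 = -1
  -3 + 3 = 0
  -3 + 7 = 4
  -1 + 2 = 1
  -1 + 3 = 2
  -1 + 7 = 6
  2 + 3 = 5
  2 + 7 = 9
  3 + 7 = 10
Collected distinct sums: {-7, -5, -4, -2, -1, 0, 1, 2, 3, 4, 5, 6, 9, 10}
|A +̂ A| = 14
(Reference bound: |A +̂ A| ≥ 2|A| - 3 for |A| ≥ 2, with |A| = 6 giving ≥ 9.)

|A +̂ A| = 14


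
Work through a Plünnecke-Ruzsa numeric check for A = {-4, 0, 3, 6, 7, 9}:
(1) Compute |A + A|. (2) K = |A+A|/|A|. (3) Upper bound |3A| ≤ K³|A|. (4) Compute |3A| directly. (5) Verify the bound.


|A| = 6.
Step 1: Compute A + A by enumerating all 36 pairs.
A + A = {-8, -4, -1, 0, 2, 3, 5, 6, 7, 9, 10, 12, 13, 14, 15, 16, 18}, so |A + A| = 17.
Step 2: Doubling constant K = |A + A|/|A| = 17/6 = 17/6 ≈ 2.8333.
Step 3: Plünnecke-Ruzsa gives |3A| ≤ K³·|A| = (2.8333)³ · 6 ≈ 136.4722.
Step 4: Compute 3A = A + A + A directly by enumerating all triples (a,b,c) ∈ A³; |3A| = 32.
Step 5: Check 32 ≤ 136.4722? Yes ✓.

K = 17/6, Plünnecke-Ruzsa bound K³|A| ≈ 136.4722, |3A| = 32, inequality holds.


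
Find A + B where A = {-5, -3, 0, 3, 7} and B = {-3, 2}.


A + B = {a + b : a ∈ A, b ∈ B}.
Enumerate all |A|·|B| = 5·2 = 10 pairs (a, b) and collect distinct sums.
a = -5: -5+-3=-8, -5+2=-3
a = -3: -3+-3=-6, -3+2=-1
a = 0: 0+-3=-3, 0+2=2
a = 3: 3+-3=0, 3+2=5
a = 7: 7+-3=4, 7+2=9
Collecting distinct sums: A + B = {-8, -6, -3, -1, 0, 2, 4, 5, 9}
|A + B| = 9

A + B = {-8, -6, -3, -1, 0, 2, 4, 5, 9}


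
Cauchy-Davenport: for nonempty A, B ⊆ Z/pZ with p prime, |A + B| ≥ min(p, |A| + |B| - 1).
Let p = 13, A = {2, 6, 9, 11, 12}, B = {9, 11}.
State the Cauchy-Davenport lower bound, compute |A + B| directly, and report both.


Cauchy-Davenport: |A + B| ≥ min(p, |A| + |B| - 1) for A, B nonempty in Z/pZ.
|A| = 5, |B| = 2, p = 13.
CD lower bound = min(13, 5 + 2 - 1) = min(13, 6) = 6.
Compute A + B mod 13 directly:
a = 2: 2+9=11, 2+11=0
a = 6: 6+9=2, 6+11=4
a = 9: 9+9=5, 9+11=7
a = 11: 11+9=7, 11+11=9
a = 12: 12+9=8, 12+11=10
A + B = {0, 2, 4, 5, 7, 8, 9, 10, 11}, so |A + B| = 9.
Verify: 9 ≥ 6? Yes ✓.

CD lower bound = 6, actual |A + B| = 9.


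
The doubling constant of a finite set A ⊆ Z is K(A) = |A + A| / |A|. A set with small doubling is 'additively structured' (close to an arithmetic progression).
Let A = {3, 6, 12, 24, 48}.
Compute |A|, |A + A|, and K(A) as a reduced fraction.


|A| = 5.
Compute A + A by enumerating all 25 pairs.
A + A = {6, 9, 12, 15, 18, 24, 27, 30, 36, 48, 51, 54, 60, 72, 96}, so |A + A| = 15.
K = |A + A| / |A| = 15/5 = 3/1 ≈ 3.0000.
Reference: AP of size 5 gives K = 9/5 ≈ 1.8000; a fully generic set of size 5 gives K ≈ 3.0000.

|A| = 5, |A + A| = 15, K = 15/5 = 3/1.


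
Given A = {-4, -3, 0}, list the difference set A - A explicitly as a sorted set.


A - A = {a - a' : a, a' ∈ A}.
Compute a - a' for each ordered pair (a, a'):
a = -4: -4--4=0, -4--3=-1, -4-0=-4
a = -3: -3--4=1, -3--3=0, -3-0=-3
a = 0: 0--4=4, 0--3=3, 0-0=0
Collecting distinct values (and noting 0 appears from a-a):
A - A = {-4, -3, -1, 0, 1, 3, 4}
|A - A| = 7

A - A = {-4, -3, -1, 0, 1, 3, 4}


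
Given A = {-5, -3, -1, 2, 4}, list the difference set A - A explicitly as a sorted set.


A - A = {a - a' : a, a' ∈ A}.
Compute a - a' for each ordered pair (a, a'):
a = -5: -5--5=0, -5--3=-2, -5--1=-4, -5-2=-7, -5-4=-9
a = -3: -3--5=2, -3--3=0, -3--1=-2, -3-2=-5, -3-4=-7
a = -1: -1--5=4, -1--3=2, -1--1=0, -1-2=-3, -1-4=-5
a = 2: 2--5=7, 2--3=5, 2--1=3, 2-2=0, 2-4=-2
a = 4: 4--5=9, 4--3=7, 4--1=5, 4-2=2, 4-4=0
Collecting distinct values (and noting 0 appears from a-a):
A - A = {-9, -7, -5, -4, -3, -2, 0, 2, 3, 4, 5, 7, 9}
|A - A| = 13

A - A = {-9, -7, -5, -4, -3, -2, 0, 2, 3, 4, 5, 7, 9}


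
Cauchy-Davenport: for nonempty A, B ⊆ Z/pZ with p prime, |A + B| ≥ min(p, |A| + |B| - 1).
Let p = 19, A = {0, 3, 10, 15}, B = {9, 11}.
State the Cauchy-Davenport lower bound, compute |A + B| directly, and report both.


Cauchy-Davenport: |A + B| ≥ min(p, |A| + |B| - 1) for A, B nonempty in Z/pZ.
|A| = 4, |B| = 2, p = 19.
CD lower bound = min(19, 4 + 2 - 1) = min(19, 5) = 5.
Compute A + B mod 19 directly:
a = 0: 0+9=9, 0+11=11
a = 3: 3+9=12, 3+11=14
a = 10: 10+9=0, 10+11=2
a = 15: 15+9=5, 15+11=7
A + B = {0, 2, 5, 7, 9, 11, 12, 14}, so |A + B| = 8.
Verify: 8 ≥ 5? Yes ✓.

CD lower bound = 5, actual |A + B| = 8.


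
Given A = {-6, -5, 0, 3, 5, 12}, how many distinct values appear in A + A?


A + A = {a + a' : a, a' ∈ A}; |A| = 6.
General bounds: 2|A| - 1 ≤ |A + A| ≤ |A|(|A|+1)/2, i.e. 11 ≤ |A + A| ≤ 21.
Lower bound 2|A|-1 is attained iff A is an arithmetic progression.
Enumerate sums a + a' for a ≤ a' (symmetric, so this suffices):
a = -6: -6+-6=-12, -6+-5=-11, -6+0=-6, -6+3=-3, -6+5=-1, -6+12=6
a = -5: -5+-5=-10, -5+0=-5, -5+3=-2, -5+5=0, -5+12=7
a = 0: 0+0=0, 0+3=3, 0+5=5, 0+12=12
a = 3: 3+3=6, 3+5=8, 3+12=15
a = 5: 5+5=10, 5+12=17
a = 12: 12+12=24
Distinct sums: {-12, -11, -10, -6, -5, -3, -2, -1, 0, 3, 5, 6, 7, 8, 10, 12, 15, 17, 24}
|A + A| = 19

|A + A| = 19


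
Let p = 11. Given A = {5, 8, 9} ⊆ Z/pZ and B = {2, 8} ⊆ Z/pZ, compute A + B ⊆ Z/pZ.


Work in Z/11Z: reduce every sum a + b modulo 11.
Enumerate all 6 pairs:
a = 5: 5+2=7, 5+8=2
a = 8: 8+2=10, 8+8=5
a = 9: 9+2=0, 9+8=6
Distinct residues collected: {0, 2, 5, 6, 7, 10}
|A + B| = 6 (out of 11 total residues).

A + B = {0, 2, 5, 6, 7, 10}


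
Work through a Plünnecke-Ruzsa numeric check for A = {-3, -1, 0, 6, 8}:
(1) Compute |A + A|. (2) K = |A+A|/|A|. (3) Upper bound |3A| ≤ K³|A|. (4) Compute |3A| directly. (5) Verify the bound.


|A| = 5.
Step 1: Compute A + A by enumerating all 25 pairs.
A + A = {-6, -4, -3, -2, -1, 0, 3, 5, 6, 7, 8, 12, 14, 16}, so |A + A| = 14.
Step 2: Doubling constant K = |A + A|/|A| = 14/5 = 14/5 ≈ 2.8000.
Step 3: Plünnecke-Ruzsa gives |3A| ≤ K³·|A| = (2.8000)³ · 5 ≈ 109.7600.
Step 4: Compute 3A = A + A + A directly by enumerating all triples (a,b,c) ∈ A³; |3A| = 27.
Step 5: Check 27 ≤ 109.7600? Yes ✓.

K = 14/5, Plünnecke-Ruzsa bound K³|A| ≈ 109.7600, |3A| = 27, inequality holds.


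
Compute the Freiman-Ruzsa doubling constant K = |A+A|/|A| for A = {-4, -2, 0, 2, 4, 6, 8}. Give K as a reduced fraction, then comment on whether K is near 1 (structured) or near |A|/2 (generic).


|A| = 7.
Compute A + A by enumerating all 49 pairs.
A + A = {-8, -6, -4, -2, 0, 2, 4, 6, 8, 10, 12, 14, 16}, so |A + A| = 13.
K = |A + A| / |A| = 13/7 (already in lowest terms) ≈ 1.8571.
Reference: AP of size 7 gives K = 13/7 ≈ 1.8571; a fully generic set of size 7 gives K ≈ 4.0000.

|A| = 7, |A + A| = 13, K = 13/7.


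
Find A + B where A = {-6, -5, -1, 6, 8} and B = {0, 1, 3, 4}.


A + B = {a + b : a ∈ A, b ∈ B}.
Enumerate all |A|·|B| = 5·4 = 20 pairs (a, b) and collect distinct sums.
a = -6: -6+0=-6, -6+1=-5, -6+3=-3, -6+4=-2
a = -5: -5+0=-5, -5+1=-4, -5+3=-2, -5+4=-1
a = -1: -1+0=-1, -1+1=0, -1+3=2, -1+4=3
a = 6: 6+0=6, 6+1=7, 6+3=9, 6+4=10
a = 8: 8+0=8, 8+1=9, 8+3=11, 8+4=12
Collecting distinct sums: A + B = {-6, -5, -4, -3, -2, -1, 0, 2, 3, 6, 7, 8, 9, 10, 11, 12}
|A + B| = 16

A + B = {-6, -5, -4, -3, -2, -1, 0, 2, 3, 6, 7, 8, 9, 10, 11, 12}


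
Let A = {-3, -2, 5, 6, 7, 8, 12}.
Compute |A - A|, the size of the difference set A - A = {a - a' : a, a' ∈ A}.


A - A = {a - a' : a, a' ∈ A}; |A| = 7.
Bounds: 2|A|-1 ≤ |A - A| ≤ |A|² - |A| + 1, i.e. 13 ≤ |A - A| ≤ 43.
Note: 0 ∈ A - A always (from a - a). The set is symmetric: if d ∈ A - A then -d ∈ A - A.
Enumerate nonzero differences d = a - a' with a > a' (then include -d):
Positive differences: {1, 2, 3, 4, 5, 6, 7, 8, 9, 10, 11, 14, 15}
Full difference set: {0} ∪ (positive diffs) ∪ (negative diffs).
|A - A| = 1 + 2·13 = 27 (matches direct enumeration: 27).

|A - A| = 27


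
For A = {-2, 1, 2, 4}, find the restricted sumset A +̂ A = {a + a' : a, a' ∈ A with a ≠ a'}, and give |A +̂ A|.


Restricted sumset: A +̂ A = {a + a' : a ∈ A, a' ∈ A, a ≠ a'}.
Equivalently, take A + A and drop any sum 2a that is achievable ONLY as a + a for a ∈ A (i.e. sums representable only with equal summands).
Enumerate pairs (a, a') with a < a' (symmetric, so each unordered pair gives one sum; this covers all a ≠ a'):
  -2 + 1 = -1
  -2 + 2 = 0
  -2 + 4 = 2
  1 + 2 = 3
  1 + 4 = 5
  2 + 4 = 6
Collected distinct sums: {-1, 0, 2, 3, 5, 6}
|A +̂ A| = 6
(Reference bound: |A +̂ A| ≥ 2|A| - 3 for |A| ≥ 2, with |A| = 4 giving ≥ 5.)

|A +̂ A| = 6


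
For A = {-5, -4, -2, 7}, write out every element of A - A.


A - A = {a - a' : a, a' ∈ A}.
Compute a - a' for each ordered pair (a, a'):
a = -5: -5--5=0, -5--4=-1, -5--2=-3, -5-7=-12
a = -4: -4--5=1, -4--4=0, -4--2=-2, -4-7=-11
a = -2: -2--5=3, -2--4=2, -2--2=0, -2-7=-9
a = 7: 7--5=12, 7--4=11, 7--2=9, 7-7=0
Collecting distinct values (and noting 0 appears from a-a):
A - A = {-12, -11, -9, -3, -2, -1, 0, 1, 2, 3, 9, 11, 12}
|A - A| = 13

A - A = {-12, -11, -9, -3, -2, -1, 0, 1, 2, 3, 9, 11, 12}


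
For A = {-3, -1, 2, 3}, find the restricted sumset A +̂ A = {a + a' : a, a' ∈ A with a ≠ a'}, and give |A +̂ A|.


Restricted sumset: A +̂ A = {a + a' : a ∈ A, a' ∈ A, a ≠ a'}.
Equivalently, take A + A and drop any sum 2a that is achievable ONLY as a + a for a ∈ A (i.e. sums representable only with equal summands).
Enumerate pairs (a, a') with a < a' (symmetric, so each unordered pair gives one sum; this covers all a ≠ a'):
  -3 + -1 = -4
  -3 + 2 = -1
  -3 + 3 = 0
  -1 + 2 = 1
  -1 + 3 = 2
  2 + 3 = 5
Collected distinct sums: {-4, -1, 0, 1, 2, 5}
|A +̂ A| = 6
(Reference bound: |A +̂ A| ≥ 2|A| - 3 for |A| ≥ 2, with |A| = 4 giving ≥ 5.)

|A +̂ A| = 6


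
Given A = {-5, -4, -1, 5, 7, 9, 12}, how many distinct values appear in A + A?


A + A = {a + a' : a, a' ∈ A}; |A| = 7.
General bounds: 2|A| - 1 ≤ |A + A| ≤ |A|(|A|+1)/2, i.e. 13 ≤ |A + A| ≤ 28.
Lower bound 2|A|-1 is attained iff A is an arithmetic progression.
Enumerate sums a + a' for a ≤ a' (symmetric, so this suffices):
a = -5: -5+-5=-10, -5+-4=-9, -5+-1=-6, -5+5=0, -5+7=2, -5+9=4, -5+12=7
a = -4: -4+-4=-8, -4+-1=-5, -4+5=1, -4+7=3, -4+9=5, -4+12=8
a = -1: -1+-1=-2, -1+5=4, -1+7=6, -1+9=8, -1+12=11
a = 5: 5+5=10, 5+7=12, 5+9=14, 5+12=17
a = 7: 7+7=14, 7+9=16, 7+12=19
a = 9: 9+9=18, 9+12=21
a = 12: 12+12=24
Distinct sums: {-10, -9, -8, -6, -5, -2, 0, 1, 2, 3, 4, 5, 6, 7, 8, 10, 11, 12, 14, 16, 17, 18, 19, 21, 24}
|A + A| = 25

|A + A| = 25


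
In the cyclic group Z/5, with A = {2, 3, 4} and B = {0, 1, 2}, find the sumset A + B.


Work in Z/5Z: reduce every sum a + b modulo 5.
Enumerate all 9 pairs:
a = 2: 2+0=2, 2+1=3, 2+2=4
a = 3: 3+0=3, 3+1=4, 3+2=0
a = 4: 4+0=4, 4+1=0, 4+2=1
Distinct residues collected: {0, 1, 2, 3, 4}
|A + B| = 5 (out of 5 total residues).

A + B = {0, 1, 2, 3, 4}


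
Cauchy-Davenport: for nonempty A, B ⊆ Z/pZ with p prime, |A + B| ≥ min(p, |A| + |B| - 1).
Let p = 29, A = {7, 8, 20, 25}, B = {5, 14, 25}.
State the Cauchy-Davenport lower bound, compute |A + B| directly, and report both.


Cauchy-Davenport: |A + B| ≥ min(p, |A| + |B| - 1) for A, B nonempty in Z/pZ.
|A| = 4, |B| = 3, p = 29.
CD lower bound = min(29, 4 + 3 - 1) = min(29, 6) = 6.
Compute A + B mod 29 directly:
a = 7: 7+5=12, 7+14=21, 7+25=3
a = 8: 8+5=13, 8+14=22, 8+25=4
a = 20: 20+5=25, 20+14=5, 20+25=16
a = 25: 25+5=1, 25+14=10, 25+25=21
A + B = {1, 3, 4, 5, 10, 12, 13, 16, 21, 22, 25}, so |A + B| = 11.
Verify: 11 ≥ 6? Yes ✓.

CD lower bound = 6, actual |A + B| = 11.


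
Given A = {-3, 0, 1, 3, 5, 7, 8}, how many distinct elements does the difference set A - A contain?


A - A = {a - a' : a, a' ∈ A}; |A| = 7.
Bounds: 2|A|-1 ≤ |A - A| ≤ |A|² - |A| + 1, i.e. 13 ≤ |A - A| ≤ 43.
Note: 0 ∈ A - A always (from a - a). The set is symmetric: if d ∈ A - A then -d ∈ A - A.
Enumerate nonzero differences d = a - a' with a > a' (then include -d):
Positive differences: {1, 2, 3, 4, 5, 6, 7, 8, 10, 11}
Full difference set: {0} ∪ (positive diffs) ∪ (negative diffs).
|A - A| = 1 + 2·10 = 21 (matches direct enumeration: 21).

|A - A| = 21


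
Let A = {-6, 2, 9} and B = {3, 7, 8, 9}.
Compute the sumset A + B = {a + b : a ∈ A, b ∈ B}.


A + B = {a + b : a ∈ A, b ∈ B}.
Enumerate all |A|·|B| = 3·4 = 12 pairs (a, b) and collect distinct sums.
a = -6: -6+3=-3, -6+7=1, -6+8=2, -6+9=3
a = 2: 2+3=5, 2+7=9, 2+8=10, 2+9=11
a = 9: 9+3=12, 9+7=16, 9+8=17, 9+9=18
Collecting distinct sums: A + B = {-3, 1, 2, 3, 5, 9, 10, 11, 12, 16, 17, 18}
|A + B| = 12

A + B = {-3, 1, 2, 3, 5, 9, 10, 11, 12, 16, 17, 18}


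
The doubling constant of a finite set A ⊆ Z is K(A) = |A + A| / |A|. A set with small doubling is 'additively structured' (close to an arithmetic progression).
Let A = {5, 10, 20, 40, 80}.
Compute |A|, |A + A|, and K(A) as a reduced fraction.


|A| = 5.
Compute A + A by enumerating all 25 pairs.
A + A = {10, 15, 20, 25, 30, 40, 45, 50, 60, 80, 85, 90, 100, 120, 160}, so |A + A| = 15.
K = |A + A| / |A| = 15/5 = 3/1 ≈ 3.0000.
Reference: AP of size 5 gives K = 9/5 ≈ 1.8000; a fully generic set of size 5 gives K ≈ 3.0000.

|A| = 5, |A + A| = 15, K = 15/5 = 3/1.


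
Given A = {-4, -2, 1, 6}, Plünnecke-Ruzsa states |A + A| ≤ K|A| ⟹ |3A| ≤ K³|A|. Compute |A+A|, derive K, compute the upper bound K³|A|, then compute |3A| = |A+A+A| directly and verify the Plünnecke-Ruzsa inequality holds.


|A| = 4.
Step 1: Compute A + A by enumerating all 16 pairs.
A + A = {-8, -6, -4, -3, -1, 2, 4, 7, 12}, so |A + A| = 9.
Step 2: Doubling constant K = |A + A|/|A| = 9/4 = 9/4 ≈ 2.2500.
Step 3: Plünnecke-Ruzsa gives |3A| ≤ K³·|A| = (2.2500)³ · 4 ≈ 45.5625.
Step 4: Compute 3A = A + A + A directly by enumerating all triples (a,b,c) ∈ A³; |3A| = 16.
Step 5: Check 16 ≤ 45.5625? Yes ✓.

K = 9/4, Plünnecke-Ruzsa bound K³|A| ≈ 45.5625, |3A| = 16, inequality holds.


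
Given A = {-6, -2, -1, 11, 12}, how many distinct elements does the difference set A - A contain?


A - A = {a - a' : a, a' ∈ A}; |A| = 5.
Bounds: 2|A|-1 ≤ |A - A| ≤ |A|² - |A| + 1, i.e. 9 ≤ |A - A| ≤ 21.
Note: 0 ∈ A - A always (from a - a). The set is symmetric: if d ∈ A - A then -d ∈ A - A.
Enumerate nonzero differences d = a - a' with a > a' (then include -d):
Positive differences: {1, 4, 5, 12, 13, 14, 17, 18}
Full difference set: {0} ∪ (positive diffs) ∪ (negative diffs).
|A - A| = 1 + 2·8 = 17 (matches direct enumeration: 17).

|A - A| = 17


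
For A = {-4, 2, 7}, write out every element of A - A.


A - A = {a - a' : a, a' ∈ A}.
Compute a - a' for each ordered pair (a, a'):
a = -4: -4--4=0, -4-2=-6, -4-7=-11
a = 2: 2--4=6, 2-2=0, 2-7=-5
a = 7: 7--4=11, 7-2=5, 7-7=0
Collecting distinct values (and noting 0 appears from a-a):
A - A = {-11, -6, -5, 0, 5, 6, 11}
|A - A| = 7

A - A = {-11, -6, -5, 0, 5, 6, 11}


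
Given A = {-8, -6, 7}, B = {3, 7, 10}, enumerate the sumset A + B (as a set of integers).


A + B = {a + b : a ∈ A, b ∈ B}.
Enumerate all |A|·|B| = 3·3 = 9 pairs (a, b) and collect distinct sums.
a = -8: -8+3=-5, -8+7=-1, -8+10=2
a = -6: -6+3=-3, -6+7=1, -6+10=4
a = 7: 7+3=10, 7+7=14, 7+10=17
Collecting distinct sums: A + B = {-5, -3, -1, 1, 2, 4, 10, 14, 17}
|A + B| = 9

A + B = {-5, -3, -1, 1, 2, 4, 10, 14, 17}


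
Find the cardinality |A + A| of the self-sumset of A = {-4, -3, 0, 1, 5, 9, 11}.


A + A = {a + a' : a, a' ∈ A}; |A| = 7.
General bounds: 2|A| - 1 ≤ |A + A| ≤ |A|(|A|+1)/2, i.e. 13 ≤ |A + A| ≤ 28.
Lower bound 2|A|-1 is attained iff A is an arithmetic progression.
Enumerate sums a + a' for a ≤ a' (symmetric, so this suffices):
a = -4: -4+-4=-8, -4+-3=-7, -4+0=-4, -4+1=-3, -4+5=1, -4+9=5, -4+11=7
a = -3: -3+-3=-6, -3+0=-3, -3+1=-2, -3+5=2, -3+9=6, -3+11=8
a = 0: 0+0=0, 0+1=1, 0+5=5, 0+9=9, 0+11=11
a = 1: 1+1=2, 1+5=6, 1+9=10, 1+11=12
a = 5: 5+5=10, 5+9=14, 5+11=16
a = 9: 9+9=18, 9+11=20
a = 11: 11+11=22
Distinct sums: {-8, -7, -6, -4, -3, -2, 0, 1, 2, 5, 6, 7, 8, 9, 10, 11, 12, 14, 16, 18, 20, 22}
|A + A| = 22

|A + A| = 22


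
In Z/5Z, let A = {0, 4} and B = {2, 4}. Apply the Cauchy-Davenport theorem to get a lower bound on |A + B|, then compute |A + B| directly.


Cauchy-Davenport: |A + B| ≥ min(p, |A| + |B| - 1) for A, B nonempty in Z/pZ.
|A| = 2, |B| = 2, p = 5.
CD lower bound = min(5, 2 + 2 - 1) = min(5, 3) = 3.
Compute A + B mod 5 directly:
a = 0: 0+2=2, 0+4=4
a = 4: 4+2=1, 4+4=3
A + B = {1, 2, 3, 4}, so |A + B| = 4.
Verify: 4 ≥ 3? Yes ✓.

CD lower bound = 3, actual |A + B| = 4.


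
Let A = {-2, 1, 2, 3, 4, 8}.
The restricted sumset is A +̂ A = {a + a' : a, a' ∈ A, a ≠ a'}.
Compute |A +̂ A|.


Restricted sumset: A +̂ A = {a + a' : a ∈ A, a' ∈ A, a ≠ a'}.
Equivalently, take A + A and drop any sum 2a that is achievable ONLY as a + a for a ∈ A (i.e. sums representable only with equal summands).
Enumerate pairs (a, a') with a < a' (symmetric, so each unordered pair gives one sum; this covers all a ≠ a'):
  -2 + 1 = -1
  -2 + 2 = 0
  -2 + 3 = 1
  -2 + 4 = 2
  -2 + 8 = 6
  1 + 2 = 3
  1 + 3 = 4
  1 + 4 = 5
  1 + 8 = 9
  2 + 3 = 5
  2 + 4 = 6
  2 + 8 = 10
  3 + 4 = 7
  3 + 8 = 11
  4 + 8 = 12
Collected distinct sums: {-1, 0, 1, 2, 3, 4, 5, 6, 7, 9, 10, 11, 12}
|A +̂ A| = 13
(Reference bound: |A +̂ A| ≥ 2|A| - 3 for |A| ≥ 2, with |A| = 6 giving ≥ 9.)

|A +̂ A| = 13
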